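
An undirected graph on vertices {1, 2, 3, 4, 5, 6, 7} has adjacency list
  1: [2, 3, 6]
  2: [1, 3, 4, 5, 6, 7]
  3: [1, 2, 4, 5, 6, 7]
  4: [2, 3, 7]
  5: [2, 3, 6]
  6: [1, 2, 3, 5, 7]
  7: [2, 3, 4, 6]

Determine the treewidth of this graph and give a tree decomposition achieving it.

The largest bag has 4 vertices, giving width 3; this decomposition certifies tw(G) ≤ 3. On the other hand G contains the 4-clique {2, 3, 4, 7}. A clique must lie in a single bag of any decomposition, so no decomposition can have width below 3. Combining the bounds, tw(G) = 3.

Treewidth 3.
One optimal decomposition is:
Bags: B1 = {2, 3, 6, 7}  B2 = {2, 3, 5, 6}  B3 = {2, 3, 4, 7}  B4 = {1, 2, 3, 6}
Tree: B1–B2, B1–B3, B1–B4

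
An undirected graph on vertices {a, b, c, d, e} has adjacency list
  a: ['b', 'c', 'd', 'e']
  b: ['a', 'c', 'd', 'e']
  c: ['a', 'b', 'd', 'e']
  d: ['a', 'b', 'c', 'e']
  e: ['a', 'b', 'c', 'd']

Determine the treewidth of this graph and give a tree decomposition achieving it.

A single bag containing all 5 vertices is trivially a valid decomposition of width 4. On the other hand G contains the 5-clique {a, b, c, d, e}. A clique must lie in a single bag of any decomposition, so no decomposition can have width below 4. Therefore the treewidth is 4.

Treewidth 4.
One such decomposition:
Bags: B1 = {a, b, c, d, e}
Tree: (single bag)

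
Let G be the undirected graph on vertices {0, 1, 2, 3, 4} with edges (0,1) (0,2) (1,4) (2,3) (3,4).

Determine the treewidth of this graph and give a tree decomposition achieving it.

Every bag has size at most 3, so the width is 3 − 1 = 2 and tw(G) ≤ 2. The edges 2–3–4–1–0–2 form a cycle, so G is not a tree and its treewidth is at least 2. Hence tw(G) = 2 exactly.

Treewidth 2.
Bags: B1 = {2, 3, 4}  B2 = {1, 2, 4}  B3 = {0, 1, 2}
Tree: B1–B2, B2–B3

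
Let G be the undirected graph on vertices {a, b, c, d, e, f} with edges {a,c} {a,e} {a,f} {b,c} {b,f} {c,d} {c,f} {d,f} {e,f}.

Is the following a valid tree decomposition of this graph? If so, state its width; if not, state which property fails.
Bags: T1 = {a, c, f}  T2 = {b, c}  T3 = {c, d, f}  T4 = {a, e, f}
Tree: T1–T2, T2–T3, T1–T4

No — edge (f,b) lies in no bag.

A tree decomposition must satisfy three properties: every vertex lies in some bag; for every edge, both endpoints lie together in some bag; and for every vertex, the bags containing it form a connected subtree. Here edge (f,b) lies in no bag, so the decomposition is invalid.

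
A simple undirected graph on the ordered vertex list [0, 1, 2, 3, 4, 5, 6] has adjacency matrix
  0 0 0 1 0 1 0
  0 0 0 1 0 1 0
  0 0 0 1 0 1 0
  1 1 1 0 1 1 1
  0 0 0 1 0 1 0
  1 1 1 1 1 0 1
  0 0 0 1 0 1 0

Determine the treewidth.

2

A width-2 tree decomposition is:
Bags: B1 = {3, 5, 6}  B2 = {1, 3, 5}  B3 = {0, 3, 5}  B4 = {3, 4, 5}  B5 = {2, 3, 5}
Tree: B1–B2, B1–B3, B2–B4, B1–B5
Each bag holds 3 vertices, so the decomposition has width 2, which upper-bounds the treewidth. Conversely, {0, 3, 5} is a clique of size 3, and the vertices of any clique must share a bag in every tree decomposition; so some bag has ≥ 3 vertices and tw(G) ≥ 2. Combining the bounds, tw(G) = 2.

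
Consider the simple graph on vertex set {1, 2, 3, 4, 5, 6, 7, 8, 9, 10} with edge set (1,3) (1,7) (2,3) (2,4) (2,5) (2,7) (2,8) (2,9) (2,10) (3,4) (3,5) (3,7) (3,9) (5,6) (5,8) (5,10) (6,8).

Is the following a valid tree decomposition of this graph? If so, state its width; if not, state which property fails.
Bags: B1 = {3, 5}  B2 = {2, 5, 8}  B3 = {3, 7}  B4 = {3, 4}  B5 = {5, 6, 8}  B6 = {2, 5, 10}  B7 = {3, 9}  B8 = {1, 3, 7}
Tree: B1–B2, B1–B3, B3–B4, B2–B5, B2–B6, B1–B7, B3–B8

A tree decomposition must satisfy three properties: every vertex lies in some bag; for every edge, both endpoints lie together in some bag; and for every vertex, the bags containing it form a connected subtree. Here edge (2,3) lies in no bag, so the decomposition is invalid.

No — edge (2,3) lies in no bag.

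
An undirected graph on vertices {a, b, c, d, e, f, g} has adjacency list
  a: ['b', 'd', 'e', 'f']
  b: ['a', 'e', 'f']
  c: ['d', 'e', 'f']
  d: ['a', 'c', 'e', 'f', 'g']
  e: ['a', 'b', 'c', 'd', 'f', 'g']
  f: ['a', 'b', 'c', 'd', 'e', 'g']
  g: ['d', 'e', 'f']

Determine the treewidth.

A width-3 tree decomposition is:
Bags: B1 = {c, d, e, f}  B2 = {a, d, e, f}  B3 = {a, b, e, f}  B4 = {d, e, f, g}
Tree: B1–B2, B2–B3, B1–B4
The largest bag has 4 vertices, giving width 3; this decomposition certifies tw(G) ≤ 3. On the other hand G contains the 4-clique {d, e, f, g}. A clique must lie in a single bag of any decomposition, so no decomposition can have width below 3. Combining the bounds, tw(G) = 3.

3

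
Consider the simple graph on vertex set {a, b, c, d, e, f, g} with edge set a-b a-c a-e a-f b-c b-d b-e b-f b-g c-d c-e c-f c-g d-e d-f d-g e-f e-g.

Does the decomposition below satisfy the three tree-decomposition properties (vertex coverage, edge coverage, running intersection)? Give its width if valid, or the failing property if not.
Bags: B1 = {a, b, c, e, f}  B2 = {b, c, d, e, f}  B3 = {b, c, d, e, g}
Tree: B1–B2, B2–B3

Yes; width 4.

Vertex coverage: the bags together contain {a, b, c, d, e, f, g}, the full vertex set. Edge coverage: each edge of G has both endpoints in at least one bag. Running intersection: for every vertex, the bags containing it form a connected subtree. All three properties hold, so this is a valid tree decomposition of width max|bag| − 1 = 4, and hence tw(G) ≤ 4.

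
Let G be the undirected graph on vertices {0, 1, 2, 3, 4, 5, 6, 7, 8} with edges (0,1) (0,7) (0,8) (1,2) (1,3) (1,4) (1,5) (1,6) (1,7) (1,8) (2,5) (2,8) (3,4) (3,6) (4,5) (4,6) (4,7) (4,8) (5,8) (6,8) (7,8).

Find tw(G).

A width-3 tree decomposition is:
Bags: B1 = {1, 4, 6, 8}  B2 = {1, 4, 7, 8}  B3 = {0, 1, 7, 8}  B4 = {1, 4, 5, 8}  B5 = {1, 2, 5, 8}  B6 = {1, 3, 4, 6}
Tree: B1–B2, B2–B3, B2–B4, B4–B5, B1–B6
The largest bag has 4 vertices, giving width 3; this decomposition certifies tw(G) ≤ 3. On the other hand G contains the 4-clique {0, 1, 7, 8}. A clique must lie in a single bag of any decomposition, so no decomposition can have width below 3. Hence tw(G) = 3 exactly.

3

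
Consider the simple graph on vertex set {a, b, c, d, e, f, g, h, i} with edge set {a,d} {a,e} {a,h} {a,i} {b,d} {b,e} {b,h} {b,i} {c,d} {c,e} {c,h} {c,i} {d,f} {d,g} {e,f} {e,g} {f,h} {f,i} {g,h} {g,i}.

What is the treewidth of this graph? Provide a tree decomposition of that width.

Every bag has size at most 5, so the width is 5 − 1 = 4 and tw(G) ≤ 4. For the lower bound: the 5 vertex sets {a,h}, {c,e}, {d,g}, {i}, {f} are disjoint, each induces a connected subgraph, and every pair is joined by at least one edge of G. Contracting each set to a single vertex therefore yields K_{5} as a minor, and since treewidth is minor-monotone, tw(G) ≥ tw(K_{5}) = 4. The upper and lower bounds meet at 4, so that is the treewidth.

Treewidth 4.
One optimal decomposition is:
Bags: B1 = {a, d, e, h, i}  B2 = {c, d, e, h, i}  B3 = {d, e, g, h, i}  B4 = {d, e, f, h, i}  B5 = {b, d, e, h, i}
Tree: B1–B2, B2–B3, B3–B4, B4–B5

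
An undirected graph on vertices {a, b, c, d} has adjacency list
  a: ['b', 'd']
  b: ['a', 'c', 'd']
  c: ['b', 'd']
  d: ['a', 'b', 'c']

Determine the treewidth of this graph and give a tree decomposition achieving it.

The largest bag has 3 vertices, giving width 2; this decomposition certifies tw(G) ≤ 2. Conversely, {b, c, d} is a clique of size 3, and the vertices of any clique must share a bag in every tree decomposition; so some bag has ≥ 3 vertices and tw(G) ≥ 2. The upper and lower bounds meet at 2, so that is the treewidth.

Treewidth 2.
One optimal decomposition is:
Bags: B1 = {a, b, d}  B2 = {b, c, d}
Tree: B1–B2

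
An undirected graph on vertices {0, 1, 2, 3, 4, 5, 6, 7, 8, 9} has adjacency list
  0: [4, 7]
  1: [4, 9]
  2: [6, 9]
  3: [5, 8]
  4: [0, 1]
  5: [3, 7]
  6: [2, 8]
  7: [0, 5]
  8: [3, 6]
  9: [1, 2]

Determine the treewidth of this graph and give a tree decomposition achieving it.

Every bag has size at most 3, so the width is 3 − 1 = 2 and tw(G) ≤ 2. For the lower bound, G contains the cycle 7–0–4–1–9–2–6–8–3–5–7, so G is not a forest; only forests have treewidth ≤ 1, hence tw(G) ≥ 2. Hence tw(G) = 2 exactly.

Treewidth 2.
One such decomposition:
Bags: B1 = {0, 4, 7}  B2 = {1, 4, 7}  B3 = {1, 7, 9}  B4 = {2, 7, 9}  B5 = {2, 6, 7}  B6 = {6, 7, 8}  B7 = {3, 7, 8}  B8 = {3, 5, 7}
Tree: B1–B2, B2–B3, B3–B4, B4–B5, B5–B6, B6–B7, B7–B8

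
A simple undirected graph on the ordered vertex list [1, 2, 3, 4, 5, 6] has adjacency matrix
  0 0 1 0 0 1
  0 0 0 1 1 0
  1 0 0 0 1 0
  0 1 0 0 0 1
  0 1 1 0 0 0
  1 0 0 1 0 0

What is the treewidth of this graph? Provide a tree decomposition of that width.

Treewidth 2.
Bags: B1 = {2, 4, 6}  B2 = {1, 2, 6}  B3 = {1, 2, 3}  B4 = {2, 3, 5}
Tree: B1–B2, B2–B3, B3–B4

Each bag holds 3 vertices, so the decomposition has width 2, which upper-bounds the treewidth. The edges 2–4–6–1–3–5–2 form a cycle, so G is not a tree and its treewidth is at least 2. Therefore the treewidth is 2.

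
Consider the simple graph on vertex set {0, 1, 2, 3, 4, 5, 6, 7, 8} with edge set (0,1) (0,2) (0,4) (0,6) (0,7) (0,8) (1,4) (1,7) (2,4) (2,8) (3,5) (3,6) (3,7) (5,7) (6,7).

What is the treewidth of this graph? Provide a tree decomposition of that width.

The largest bag has 3 vertices, giving width 2; this decomposition certifies tw(G) ≤ 2. Conversely, {0, 2, 8} is a clique of size 3, and the vertices of any clique must share a bag in every tree decomposition; so some bag has ≥ 3 vertices and tw(G) ≥ 2. The upper and lower bounds meet at 2, so that is the treewidth.

Treewidth 2.
One optimal decomposition is:
Bags: B1 = {0, 6, 7}  B2 = {0, 1, 7}  B3 = {3, 6, 7}  B4 = {3, 5, 7}  B5 = {0, 1, 4}  B6 = {0, 2, 4}  B7 = {0, 2, 8}
Tree: B1–B2, B1–B3, B3–B4, B2–B5, B5–B6, B6–B7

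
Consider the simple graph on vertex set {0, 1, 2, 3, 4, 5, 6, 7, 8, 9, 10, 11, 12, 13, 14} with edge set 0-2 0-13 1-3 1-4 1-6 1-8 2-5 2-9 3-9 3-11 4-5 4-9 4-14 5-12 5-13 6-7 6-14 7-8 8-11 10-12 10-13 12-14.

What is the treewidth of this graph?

A width-3 tree decomposition is:
Bags: B1 = {6, 7, 8, 11}  B2 = {1, 6, 8, 11}  B3 = {1, 3, 6, 11}  B4 = {1, 3, 6, 14}  B5 = {1, 3, 4, 14}  B6 = {3, 4, 9, 14}  B7 = {4, 9, 12, 14}  B8 = {4, 5, 9, 12}  B9 = {2, 5, 9, 12}  B10 = {2, 5, 10, 12}  B11 = {2, 5, 10, 13}  B12 = {0, 2, 10, 13}
Tree: B1–B2, B2–B3, B3–B4, B4–B5, B5–B6, B6–B7, B7–B8, B8–B9, B9–B10, B10–B11, B11–B12
The largest bag has 4 vertices, giving width 3; this decomposition certifies tw(G) ≤ 3. For the lower bound: the 4 vertex sets {7,8,11}, {6}, {1}, {3,4,9,14} are disjoint, each induces a connected subgraph, and every pair is joined by at least one edge of G. Contracting each set to a single vertex therefore yields K_{4} as a minor, and since treewidth is minor-monotone, tw(G) ≥ tw(K_{4}) = 3. Combining the bounds, tw(G) = 3.

3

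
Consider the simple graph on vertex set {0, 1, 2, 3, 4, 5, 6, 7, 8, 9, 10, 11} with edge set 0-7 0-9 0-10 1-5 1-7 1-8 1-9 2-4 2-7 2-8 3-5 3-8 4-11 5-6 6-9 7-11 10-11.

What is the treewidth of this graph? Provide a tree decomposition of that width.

Each bag holds 4 vertices, so the decomposition has width 3, which upper-bounds the treewidth. For the lower bound: the 4 vertex sets {3,5,6}, {9}, {1}, {0,2,7,8} are disjoint, each induces a connected subgraph, and every pair is joined by at least one edge of G. Contracting each set to a single vertex therefore yields K_{4} as a minor, and since treewidth is minor-monotone, tw(G) ≥ tw(K_{4}) = 3. The upper and lower bounds meet at 3, so that is the treewidth.

Treewidth 3.
Bags: B1 = {3, 5, 6, 9}  B2 = {1, 3, 5, 9}  B3 = {1, 3, 8, 9}  B4 = {0, 1, 8, 9}  B5 = {0, 1, 7, 8}  B6 = {0, 2, 7, 8}  B7 = {0, 2, 7, 10}  B8 = {2, 7, 10, 11}  B9 = {2, 4, 10, 11}
Tree: B1–B2, B2–B3, B3–B4, B4–B5, B5–B6, B6–B7, B7–B8, B8–B9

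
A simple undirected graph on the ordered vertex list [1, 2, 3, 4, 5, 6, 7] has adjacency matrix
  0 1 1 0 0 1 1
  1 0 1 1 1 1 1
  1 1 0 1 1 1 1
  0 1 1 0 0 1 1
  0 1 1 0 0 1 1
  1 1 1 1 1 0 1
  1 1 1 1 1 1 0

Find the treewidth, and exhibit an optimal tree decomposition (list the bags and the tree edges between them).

Treewidth 4.
One optimal decomposition is:
Bags: B1 = {2, 3, 5, 6, 7}  B2 = {1, 2, 3, 6, 7}  B3 = {2, 3, 4, 6, 7}
Tree: B1–B2, B2–B3

Each bag holds 5 vertices, so the decomposition has width 4, which upper-bounds the treewidth. For the lower bound, the 5 vertices {1, 2, 3, 6, 7} are pairwise adjacent, and any tree decomposition puts a clique entirely inside one bag — forcing width ≥ 4. Therefore the treewidth is 4.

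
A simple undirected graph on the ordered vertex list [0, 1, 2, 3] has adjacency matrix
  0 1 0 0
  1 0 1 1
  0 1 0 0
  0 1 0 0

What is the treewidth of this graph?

1

A width-1 tree decomposition is:
Bags: B1 = {0, 1}  B2 = {1, 2}  B3 = {1, 3}
Tree: B1–B2, B2–B3
The largest bag has 2 vertices, giving width 1; this decomposition certifies tw(G) ≤ 1. G has an edge, so its treewidth is at least 1. The upper and lower bounds meet at 1, so that is the treewidth.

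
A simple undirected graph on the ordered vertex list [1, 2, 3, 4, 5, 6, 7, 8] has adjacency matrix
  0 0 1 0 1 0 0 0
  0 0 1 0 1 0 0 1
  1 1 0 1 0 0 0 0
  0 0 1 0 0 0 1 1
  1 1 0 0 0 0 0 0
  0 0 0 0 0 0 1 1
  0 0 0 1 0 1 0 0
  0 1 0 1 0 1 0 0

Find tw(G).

A width-2 tree decomposition is:
Bags: B1 = {1, 2, 5}  B2 = {1, 2, 3}  B3 = {2, 3, 8}  B4 = {3, 4, 8}  B5 = {4, 6, 8}  B6 = {4, 6, 7}
Tree: B1–B2, B2–B3, B3–B4, B4–B5, B5–B6
Every bag has size at most 3, so the width is 3 − 1 = 2 and tw(G) ≤ 2. For the lower bound, G contains the cycle 5–1–3–2–5, so G is not a forest; only forests have treewidth ≤ 1, hence tw(G) ≥ 2. Therefore the treewidth is 2.

2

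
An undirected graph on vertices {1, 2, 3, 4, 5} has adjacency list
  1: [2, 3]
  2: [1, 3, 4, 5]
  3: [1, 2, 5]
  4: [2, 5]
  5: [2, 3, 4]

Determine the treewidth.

2

A width-2 tree decomposition is:
Bags: B1 = {1, 2, 3}  B2 = {2, 3, 5}  B3 = {2, 4, 5}
Tree: B1–B2, B2–B3
Every bag has size at most 3, so the width is 3 − 1 = 2 and tw(G) ≤ 2. For the lower bound, the 3 vertices {1, 2, 3} are pairwise adjacent, and any tree decomposition puts a clique entirely inside one bag — forcing width ≥ 2. Therefore the treewidth is 2.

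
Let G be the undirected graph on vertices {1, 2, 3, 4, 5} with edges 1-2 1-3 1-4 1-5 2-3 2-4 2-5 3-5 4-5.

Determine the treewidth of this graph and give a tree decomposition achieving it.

Every bag has size at most 4, so the width is 4 − 1 = 3 and tw(G) ≤ 3. Conversely, {1, 2, 3, 5} is a clique of size 4, and the vertices of any clique must share a bag in every tree decomposition; so some bag has ≥ 4 vertices and tw(G) ≥ 3. Hence tw(G) = 3 exactly.

Treewidth 3.
One optimal decomposition is:
Bags: B1 = {1, 2, 3, 5}  B2 = {1, 2, 4, 5}
Tree: B1–B2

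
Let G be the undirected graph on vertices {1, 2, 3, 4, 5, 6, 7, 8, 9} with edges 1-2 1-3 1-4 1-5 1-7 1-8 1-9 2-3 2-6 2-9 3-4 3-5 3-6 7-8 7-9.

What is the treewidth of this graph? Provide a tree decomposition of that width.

Treewidth 2.
Bags: B1 = {1, 2, 3}  B2 = {1, 3, 5}  B3 = {1, 3, 4}  B4 = {1, 2, 9}  B5 = {1, 7, 9}  B6 = {2, 3, 6}  B7 = {1, 7, 8}
Tree: B1–B2, B2–B3, B1–B4, B4–B5, B1–B6, B5–B7

Each bag holds 3 vertices, so the decomposition has width 2, which upper-bounds the treewidth. On the other hand G contains the 3-clique {1, 7, 8}. A clique must lie in a single bag of any decomposition, so no decomposition can have width below 2. Hence tw(G) = 2 exactly.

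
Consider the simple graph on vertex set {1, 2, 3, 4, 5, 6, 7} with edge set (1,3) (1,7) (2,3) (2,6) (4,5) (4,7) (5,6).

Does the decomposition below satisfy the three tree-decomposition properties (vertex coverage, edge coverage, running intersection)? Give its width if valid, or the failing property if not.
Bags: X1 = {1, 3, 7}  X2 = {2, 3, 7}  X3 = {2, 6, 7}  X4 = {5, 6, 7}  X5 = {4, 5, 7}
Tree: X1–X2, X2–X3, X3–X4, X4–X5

Vertex coverage: the bags together contain {1, 2, 3, 4, 5, 6, 7}, the full vertex set. Edge coverage: each edge of G has both endpoints in at least one bag. Running intersection: for every vertex, the bags containing it form a connected subtree. All three properties hold, so this is a valid tree decomposition of width max|bag| − 1 = 2, and hence tw(G) ≤ 2.

Yes; width 2.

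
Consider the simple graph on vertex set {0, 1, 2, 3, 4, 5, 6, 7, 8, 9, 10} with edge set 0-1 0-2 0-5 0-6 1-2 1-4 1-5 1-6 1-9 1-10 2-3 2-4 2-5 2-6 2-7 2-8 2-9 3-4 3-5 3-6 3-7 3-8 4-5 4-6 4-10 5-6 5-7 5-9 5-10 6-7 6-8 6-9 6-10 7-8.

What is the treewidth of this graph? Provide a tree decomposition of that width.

Every bag has size at most 5, so the width is 5 − 1 = 4 and tw(G) ≤ 4. For the lower bound, the 5 vertices {2, 3, 6, 7, 8} are pairwise adjacent, and any tree decomposition puts a clique entirely inside one bag — forcing width ≥ 4. Hence tw(G) = 4 exactly.

Treewidth 4.
One optimal decomposition is:
Bags: B1 = {1, 2, 4, 5, 6}  B2 = {1, 2, 5, 6, 9}  B3 = {2, 3, 4, 5, 6}  B4 = {0, 1, 2, 5, 6}  B5 = {2, 3, 5, 6, 7}  B6 = {2, 3, 6, 7, 8}  B7 = {1, 4, 5, 6, 10}
Tree: B1–B2, B1–B3, B2–B4, B3–B5, B5–B6, B1–B7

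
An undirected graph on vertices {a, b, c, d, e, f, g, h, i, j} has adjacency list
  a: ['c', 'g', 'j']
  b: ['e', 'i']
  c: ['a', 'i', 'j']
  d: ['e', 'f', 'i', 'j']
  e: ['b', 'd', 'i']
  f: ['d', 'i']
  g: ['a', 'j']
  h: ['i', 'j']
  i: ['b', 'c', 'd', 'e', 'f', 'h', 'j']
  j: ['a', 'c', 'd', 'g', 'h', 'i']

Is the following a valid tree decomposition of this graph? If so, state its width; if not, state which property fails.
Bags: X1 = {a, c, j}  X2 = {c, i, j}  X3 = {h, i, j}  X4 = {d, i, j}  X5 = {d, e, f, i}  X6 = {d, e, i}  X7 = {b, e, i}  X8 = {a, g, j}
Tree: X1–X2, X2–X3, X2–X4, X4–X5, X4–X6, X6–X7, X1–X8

A tree decomposition must satisfy three properties: every vertex lies in some bag; for every edge, both endpoints lie together in some bag; and for every vertex, the bags containing it form a connected subtree. Here bags containing vertex e are not connected in the tree, so the decomposition is invalid.

No — bags containing vertex e are not connected in the tree.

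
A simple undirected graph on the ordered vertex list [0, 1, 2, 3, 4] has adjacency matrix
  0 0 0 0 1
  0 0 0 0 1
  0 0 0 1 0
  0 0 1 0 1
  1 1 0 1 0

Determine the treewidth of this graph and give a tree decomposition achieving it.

The largest bag has 2 vertices, giving width 1; this decomposition certifies tw(G) ≤ 1. Since G has at least one edge (e.g. 4–0), it is not an edgeless graph, so tw(G) ≥ 1. Therefore the treewidth is 1.

Treewidth 1.
Bags: B1 = {0, 4}  B2 = {1, 4}  B3 = {3, 4}  B4 = {2, 3}
Tree: B1–B2, B1–B3, B3–B4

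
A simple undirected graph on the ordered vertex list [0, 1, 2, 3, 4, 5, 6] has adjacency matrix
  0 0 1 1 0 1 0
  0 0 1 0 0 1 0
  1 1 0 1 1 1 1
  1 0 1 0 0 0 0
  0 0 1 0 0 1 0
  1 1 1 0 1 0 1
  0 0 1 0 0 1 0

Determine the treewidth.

2

A width-2 tree decomposition is:
Bags: B1 = {0, 2, 5}  B2 = {2, 4, 5}  B3 = {1, 2, 5}  B4 = {0, 2, 3}  B5 = {2, 5, 6}
Tree: B1–B2, B1–B3, B1–B4, B3–B5
Every bag has size at most 3, so the width is 3 − 1 = 2 and tw(G) ≤ 2. On the other hand G contains the 3-clique {0, 2, 3}. A clique must lie in a single bag of any decomposition, so no decomposition can have width below 2. Combining the bounds, tw(G) = 2.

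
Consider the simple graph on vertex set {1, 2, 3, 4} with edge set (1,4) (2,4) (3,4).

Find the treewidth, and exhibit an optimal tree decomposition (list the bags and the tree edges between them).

Treewidth 1.
Bags: B1 = {1, 4}  B2 = {2, 4}  B3 = {3, 4}
Tree: B1–B2, B1–B3

The largest bag has 2 vertices, giving width 1; this decomposition certifies tw(G) ≤ 1. Any graph with an edge has treewidth ≥ 1, and G has the edge 1–4. The upper and lower bounds meet at 1, so that is the treewidth.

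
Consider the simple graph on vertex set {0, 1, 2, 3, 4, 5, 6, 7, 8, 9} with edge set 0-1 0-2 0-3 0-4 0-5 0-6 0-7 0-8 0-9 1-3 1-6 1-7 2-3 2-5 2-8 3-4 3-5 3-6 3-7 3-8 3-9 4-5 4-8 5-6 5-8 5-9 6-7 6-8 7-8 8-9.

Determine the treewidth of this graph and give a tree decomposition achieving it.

The largest bag has 5 vertices, giving width 4; this decomposition certifies tw(G) ≤ 4. For the lower bound, the 5 vertices {0, 3, 5, 8, 9} are pairwise adjacent, and any tree decomposition puts a clique entirely inside one bag — forcing width ≥ 4. Therefore the treewidth is 4.

Treewidth 4.
Bags: B1 = {0, 3, 6, 7, 8}  B2 = {0, 3, 5, 6, 8}  B3 = {0, 3, 4, 5, 8}  B4 = {0, 3, 5, 8, 9}  B5 = {0, 2, 3, 5, 8}  B6 = {0, 1, 3, 6, 7}
Tree: B1–B2, B2–B3, B3–B4, B3–B5, B1–B6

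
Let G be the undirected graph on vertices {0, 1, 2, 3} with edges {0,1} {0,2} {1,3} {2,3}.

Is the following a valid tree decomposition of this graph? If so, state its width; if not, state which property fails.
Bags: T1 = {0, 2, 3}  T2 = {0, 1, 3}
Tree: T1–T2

Every vertex of G appears in some bag (union = {0, 1, 2, 3}); every edge is covered by a bag; and for each vertex v the set of bags containing v is connected in the bag tree. The decomposition is therefore valid. The largest bag has 3 vertices, so the width is 2.

Yes; width 2.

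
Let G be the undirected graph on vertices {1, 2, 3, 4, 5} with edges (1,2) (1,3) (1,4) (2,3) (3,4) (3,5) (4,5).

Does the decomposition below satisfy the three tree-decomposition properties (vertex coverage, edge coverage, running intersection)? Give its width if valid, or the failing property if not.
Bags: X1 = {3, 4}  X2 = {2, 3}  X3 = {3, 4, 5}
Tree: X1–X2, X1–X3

A tree decomposition must satisfy three properties: every vertex lies in some bag; for every edge, both endpoints lie together in some bag; and for every vertex, the bags containing it form a connected subtree. Here vertex 1 appears in no bag, so the decomposition is invalid.

No — vertex 1 appears in no bag.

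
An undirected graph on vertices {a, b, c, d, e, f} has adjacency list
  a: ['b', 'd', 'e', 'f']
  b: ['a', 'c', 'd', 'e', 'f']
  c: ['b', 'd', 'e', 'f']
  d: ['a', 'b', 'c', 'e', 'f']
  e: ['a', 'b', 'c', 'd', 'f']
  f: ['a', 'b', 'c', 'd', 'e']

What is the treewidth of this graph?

4

A width-4 tree decomposition is:
Bags: B1 = {b, c, d, e, f}  B2 = {a, b, d, e, f}
Tree: B1–B2
The largest bag has 5 vertices, giving width 4; this decomposition certifies tw(G) ≤ 4. On the other hand G contains the 5-clique {b, c, d, e, f}. A clique must lie in a single bag of any decomposition, so no decomposition can have width below 4. Hence tw(G) = 4 exactly.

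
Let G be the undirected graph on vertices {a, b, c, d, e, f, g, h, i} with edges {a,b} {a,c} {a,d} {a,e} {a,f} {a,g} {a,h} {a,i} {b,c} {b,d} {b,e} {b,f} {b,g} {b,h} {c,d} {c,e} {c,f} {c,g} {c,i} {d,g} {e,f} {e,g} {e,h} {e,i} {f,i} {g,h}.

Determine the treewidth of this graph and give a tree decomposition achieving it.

Treewidth 4.
One optimal decomposition is:
Bags: B1 = {a, b, c, e, g}  B2 = {a, b, c, e, f}  B3 = {a, b, c, d, g}  B4 = {a, b, e, g, h}  B5 = {a, c, e, f, i}
Tree: B1–B2, B1–B3, B1–B4, B2–B5

The largest bag has 5 vertices, giving width 4; this decomposition certifies tw(G) ≤ 4. Conversely, {a, b, e, g, h} is a clique of size 5, and the vertices of any clique must share a bag in every tree decomposition; so some bag has ≥ 5 vertices and tw(G) ≥ 4. Hence tw(G) = 4 exactly.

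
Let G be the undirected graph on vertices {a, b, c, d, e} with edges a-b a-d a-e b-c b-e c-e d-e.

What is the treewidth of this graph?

A width-2 tree decomposition is:
Bags: B1 = {a, b, e}  B2 = {b, c, e}  B3 = {a, d, e}
Tree: B1–B2, B1–B3
The largest bag has 3 vertices, giving width 2; this decomposition certifies tw(G) ≤ 2. For the lower bound, the 3 vertices {b, c, e} are pairwise adjacent, and any tree decomposition puts a clique entirely inside one bag — forcing width ≥ 2. Combining the bounds, tw(G) = 2.

2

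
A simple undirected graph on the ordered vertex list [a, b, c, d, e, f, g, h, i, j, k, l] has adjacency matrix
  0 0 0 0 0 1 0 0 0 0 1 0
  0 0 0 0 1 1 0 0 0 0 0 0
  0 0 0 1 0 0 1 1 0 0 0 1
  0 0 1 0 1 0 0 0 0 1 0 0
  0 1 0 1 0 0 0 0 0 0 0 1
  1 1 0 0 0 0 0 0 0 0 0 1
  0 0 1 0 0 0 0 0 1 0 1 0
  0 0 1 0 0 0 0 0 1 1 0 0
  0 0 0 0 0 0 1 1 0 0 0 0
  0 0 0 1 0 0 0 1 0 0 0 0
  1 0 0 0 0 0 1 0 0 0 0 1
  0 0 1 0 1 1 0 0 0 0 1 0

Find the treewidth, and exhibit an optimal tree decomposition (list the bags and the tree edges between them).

Every bag has size at most 4, so the width is 4 − 1 = 3 and tw(G) ≤ 3. For the lower bound: the 4 vertex sets {a,b,f}, {e}, {l}, {c,d,g,k} are disjoint, each induces a connected subgraph, and every pair is joined by at least one edge of G. Contracting each set to a single vertex therefore yields K_{4} as a minor, and since treewidth is minor-monotone, tw(G) ≥ tw(K_{4}) = 3. Hence tw(G) = 3 exactly.

Treewidth 3.
One optimal decomposition is:
Bags: B1 = {a, b, e, f}  B2 = {a, e, f, l}  B3 = {a, e, k, l}  B4 = {d, e, k, l}  B5 = {c, d, k, l}  B6 = {c, d, g, k}  B7 = {c, d, g, j}  B8 = {c, g, h, j}  B9 = {g, h, i, j}
Tree: B1–B2, B2–B3, B3–B4, B4–B5, B5–B6, B6–B7, B7–B8, B8–B9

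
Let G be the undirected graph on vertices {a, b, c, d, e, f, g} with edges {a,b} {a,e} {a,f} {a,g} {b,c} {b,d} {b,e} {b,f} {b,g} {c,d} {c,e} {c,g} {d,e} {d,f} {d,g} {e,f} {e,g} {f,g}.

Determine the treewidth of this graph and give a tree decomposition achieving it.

Each bag holds 5 vertices, so the decomposition has width 4, which upper-bounds the treewidth. For the lower bound, the 5 vertices {b, c, d, e, g} are pairwise adjacent, and any tree decomposition puts a clique entirely inside one bag — forcing width ≥ 4. Therefore the treewidth is 4.

Treewidth 4.
One optimal decomposition is:
Bags: B1 = {a, b, e, f, g}  B2 = {b, d, e, f, g}  B3 = {b, c, d, e, g}
Tree: B1–B2, B2–B3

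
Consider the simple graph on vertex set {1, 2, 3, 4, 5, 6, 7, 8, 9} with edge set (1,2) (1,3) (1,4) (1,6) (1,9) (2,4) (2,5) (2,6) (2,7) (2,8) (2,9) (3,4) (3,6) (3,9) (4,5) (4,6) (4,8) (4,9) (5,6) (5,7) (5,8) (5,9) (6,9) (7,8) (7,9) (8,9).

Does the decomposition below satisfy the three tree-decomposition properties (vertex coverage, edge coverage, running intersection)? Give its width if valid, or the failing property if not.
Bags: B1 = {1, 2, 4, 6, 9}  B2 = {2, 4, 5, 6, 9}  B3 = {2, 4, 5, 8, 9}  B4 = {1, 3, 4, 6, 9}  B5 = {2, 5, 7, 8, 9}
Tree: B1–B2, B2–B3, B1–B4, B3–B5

Every vertex of G appears in some bag (union = {1, 2, 3, 4, 5, 6, 7, 8, 9}); every edge is covered by a bag; and for each vertex v the set of bags containing v is connected in the bag tree. The decomposition is therefore valid. The largest bag has 5 vertices, so the width is 4.

Yes; width 4.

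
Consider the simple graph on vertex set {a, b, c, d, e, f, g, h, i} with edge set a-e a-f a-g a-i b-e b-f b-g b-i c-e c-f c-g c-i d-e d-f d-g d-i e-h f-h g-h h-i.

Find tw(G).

A width-4 tree decomposition is:
Bags: B1 = {c, e, f, g, i}  B2 = {d, e, f, g, i}  B3 = {e, f, g, h, i}  B4 = {b, e, f, g, i}  B5 = {a, e, f, g, i}
Tree: B1–B2, B2–B3, B3–B4, B4–B5
The largest bag has 5 vertices, giving width 4; this decomposition certifies tw(G) ≤ 4. For the lower bound: the 5 vertex sets {c,f}, {d,g}, {h,i}, {e}, {b} are disjoint, each induces a connected subgraph, and every pair is joined by at least one edge of G. Contracting each set to a single vertex therefore yields K_{5} as a minor, and since treewidth is minor-monotone, tw(G) ≥ tw(K_{5}) = 4. Combining the bounds, tw(G) = 4.

4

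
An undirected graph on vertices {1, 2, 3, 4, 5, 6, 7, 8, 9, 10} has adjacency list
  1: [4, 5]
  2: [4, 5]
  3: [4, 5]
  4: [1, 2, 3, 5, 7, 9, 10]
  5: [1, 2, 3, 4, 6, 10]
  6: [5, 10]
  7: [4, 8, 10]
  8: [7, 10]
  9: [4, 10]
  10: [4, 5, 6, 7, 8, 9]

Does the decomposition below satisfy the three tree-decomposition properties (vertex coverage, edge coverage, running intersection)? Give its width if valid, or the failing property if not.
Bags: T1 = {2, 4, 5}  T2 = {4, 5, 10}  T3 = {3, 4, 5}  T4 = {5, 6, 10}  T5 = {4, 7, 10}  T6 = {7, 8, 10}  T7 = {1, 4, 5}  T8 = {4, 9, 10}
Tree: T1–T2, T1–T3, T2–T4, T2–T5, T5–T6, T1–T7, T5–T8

Yes; width 2.

Checking the three conditions: (i) the bags cover all of {1, 2, 3, 4, 5, 6, 7, 8, 9, 10}; (ii) for each edge, some bag contains both endpoints; (iii) the bags containing any fixed vertex form a subtree. All hold, so the decomposition is valid with width 3 − 1 = 2.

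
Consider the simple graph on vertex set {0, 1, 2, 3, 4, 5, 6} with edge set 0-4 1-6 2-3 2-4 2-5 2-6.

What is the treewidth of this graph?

1

A width-1 tree decomposition is:
Bags: B1 = {2, 4}  B2 = {0, 4}  B3 = {2, 3}  B4 = {2, 5}  B5 = {2, 6}  B6 = {1, 6}
Tree: B1–B2, B1–B3, B3–B4, B4–B5, B5–B6
Each bag holds 2 vertices, so the decomposition has width 1, which upper-bounds the treewidth. G has an edge, so its treewidth is at least 1. The upper and lower bounds meet at 1, so that is the treewidth.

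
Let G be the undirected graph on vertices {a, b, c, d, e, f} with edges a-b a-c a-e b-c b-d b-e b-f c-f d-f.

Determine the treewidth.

2

A width-2 tree decomposition is:
Bags: B1 = {a, b, c}  B2 = {b, c, f}  B3 = {a, b, e}  B4 = {b, d, f}
Tree: B1–B2, B1–B3, B2–B4
Each bag holds 3 vertices, so the decomposition has width 2, which upper-bounds the treewidth. On the other hand G contains the 3-clique {a, b, e}. A clique must lie in a single bag of any decomposition, so no decomposition can have width below 2. The upper and lower bounds meet at 2, so that is the treewidth.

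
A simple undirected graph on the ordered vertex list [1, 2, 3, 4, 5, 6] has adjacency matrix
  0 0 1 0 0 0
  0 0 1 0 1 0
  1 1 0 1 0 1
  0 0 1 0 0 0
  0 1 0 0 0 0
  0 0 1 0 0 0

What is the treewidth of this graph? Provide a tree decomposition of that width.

Treewidth 1.
Bags: B1 = {2, 3}  B2 = {2, 5}  B3 = {3, 4}  B4 = {3, 6}  B5 = {1, 3}
Tree: B1–B2, B1–B3, B3–B4, B3–B5

Each bag holds 2 vertices, so the decomposition has width 1, which upper-bounds the treewidth. Since G has at least one edge (e.g. 3–2), it is not an edgeless graph, so tw(G) ≥ 1. Hence tw(G) = 1 exactly.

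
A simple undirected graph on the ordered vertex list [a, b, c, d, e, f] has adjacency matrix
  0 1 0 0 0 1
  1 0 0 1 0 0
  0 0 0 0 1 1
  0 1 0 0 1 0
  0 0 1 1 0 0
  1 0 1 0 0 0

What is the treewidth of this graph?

A width-2 tree decomposition is:
Bags: B1 = {c, e, f}  B2 = {d, e, f}  B3 = {b, d, f}  B4 = {a, b, f}
Tree: B1–B2, B2–B3, B3–B4
Every bag has size at most 3, so the width is 3 − 1 = 2 and tw(G) ≤ 2. The edges f–c–e–d–b–a–f form a cycle, so G is not a tree and its treewidth is at least 2. Therefore the treewidth is 2.

2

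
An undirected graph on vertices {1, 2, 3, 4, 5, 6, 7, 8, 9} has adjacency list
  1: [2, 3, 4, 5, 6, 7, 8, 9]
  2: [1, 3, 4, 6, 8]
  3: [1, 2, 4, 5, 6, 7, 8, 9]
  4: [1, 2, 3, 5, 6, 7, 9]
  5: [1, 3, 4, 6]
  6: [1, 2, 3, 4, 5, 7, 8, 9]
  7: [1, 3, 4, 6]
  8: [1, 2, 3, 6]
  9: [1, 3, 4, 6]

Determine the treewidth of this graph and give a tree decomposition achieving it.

Treewidth 4.
One such decomposition:
Bags: B1 = {1, 3, 4, 6, 9}  B2 = {1, 3, 4, 6, 7}  B3 = {1, 3, 4, 5, 6}  B4 = {1, 2, 3, 4, 6}  B5 = {1, 2, 3, 6, 8}
Tree: B1–B2, B2–B3, B3–B4, B4–B5

The largest bag has 5 vertices, giving width 4; this decomposition certifies tw(G) ≤ 4. For the lower bound, the 5 vertices {1, 2, 3, 6, 8} are pairwise adjacent, and any tree decomposition puts a clique entirely inside one bag — forcing width ≥ 4. Combining the bounds, tw(G) = 4.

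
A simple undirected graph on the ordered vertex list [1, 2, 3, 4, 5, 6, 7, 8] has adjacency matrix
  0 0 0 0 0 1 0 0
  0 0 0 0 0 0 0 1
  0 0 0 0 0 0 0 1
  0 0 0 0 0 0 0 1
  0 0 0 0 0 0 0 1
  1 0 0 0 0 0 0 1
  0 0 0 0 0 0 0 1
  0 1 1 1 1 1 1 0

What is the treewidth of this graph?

1

A width-1 tree decomposition is:
Bags: B1 = {4, 8}  B2 = {5, 8}  B3 = {7, 8}  B4 = {3, 8}  B5 = {2, 8}  B6 = {6, 8}  B7 = {1, 6}
Tree: B1–B2, B1–B3, B1–B4, B1–B5, B3–B6, B6–B7
The largest bag has 2 vertices, giving width 1; this decomposition certifies tw(G) ≤ 1. G has an edge, so its treewidth is at least 1. Combining the bounds, tw(G) = 1.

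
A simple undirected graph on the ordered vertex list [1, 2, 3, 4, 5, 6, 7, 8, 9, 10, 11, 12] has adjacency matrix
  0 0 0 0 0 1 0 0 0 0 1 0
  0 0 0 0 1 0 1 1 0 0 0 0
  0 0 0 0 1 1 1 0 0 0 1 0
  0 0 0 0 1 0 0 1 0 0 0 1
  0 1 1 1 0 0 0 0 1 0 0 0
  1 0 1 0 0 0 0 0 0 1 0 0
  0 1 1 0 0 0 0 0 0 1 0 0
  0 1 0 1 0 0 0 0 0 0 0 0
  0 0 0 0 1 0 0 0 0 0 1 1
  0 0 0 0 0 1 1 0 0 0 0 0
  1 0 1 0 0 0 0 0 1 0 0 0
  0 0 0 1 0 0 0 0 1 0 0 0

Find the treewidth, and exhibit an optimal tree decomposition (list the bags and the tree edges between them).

Treewidth 3.
One optimal decomposition is:
Bags: B1 = {2, 4, 8, 12}  B2 = {2, 4, 5, 12}  B3 = {2, 5, 9, 12}  B4 = {2, 5, 7, 9}  B5 = {3, 5, 7, 9}  B6 = {3, 7, 9, 11}  B7 = {3, 7, 10, 11}  B8 = {3, 6, 10, 11}  B9 = {1, 6, 10, 11}
Tree: B1–B2, B2–B3, B3–B4, B4–B5, B5–B6, B6–B7, B7–B8, B8–B9

The largest bag has 4 vertices, giving width 3; this decomposition certifies tw(G) ≤ 3. For the lower bound: the 4 vertex sets {4,8,12}, {2}, {5}, {3,7,9,11} are disjoint, each induces a connected subgraph, and every pair is joined by at least one edge of G. Contracting each set to a single vertex therefore yields K_{4} as a minor, and since treewidth is minor-monotone, tw(G) ≥ tw(K_{4}) = 3. Hence tw(G) = 3 exactly.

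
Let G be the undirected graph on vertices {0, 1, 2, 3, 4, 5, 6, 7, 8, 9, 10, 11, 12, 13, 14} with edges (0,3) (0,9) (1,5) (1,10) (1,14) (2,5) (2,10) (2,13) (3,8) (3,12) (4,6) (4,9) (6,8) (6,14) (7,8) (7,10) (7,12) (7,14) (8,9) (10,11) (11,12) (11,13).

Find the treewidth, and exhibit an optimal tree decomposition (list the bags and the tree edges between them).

Every bag has size at most 4, so the width is 4 − 1 = 3 and tw(G) ≤ 3. For the lower bound: the 4 vertex sets {2,5,13}, {1}, {10}, {7,11,12,14} are disjoint, each induces a connected subgraph, and every pair is joined by at least one edge of G. Contracting each set to a single vertex therefore yields K_{4} as a minor, and since treewidth is minor-monotone, tw(G) ≥ tw(K_{4}) = 3. Combining the bounds, tw(G) = 3.

Treewidth 3.
One such decomposition:
Bags: B1 = {1, 2, 5, 13}  B2 = {1, 2, 10, 13}  B3 = {1, 10, 11, 13}  B4 = {1, 10, 11, 14}  B5 = {7, 10, 11, 14}  B6 = {7, 11, 12, 14}  B7 = {6, 7, 12, 14}  B8 = {6, 7, 8, 12}  B9 = {3, 6, 8, 12}  B10 = {3, 4, 6, 8}  B11 = {3, 4, 8, 9}  B12 = {0, 3, 4, 9}
Tree: B1–B2, B2–B3, B3–B4, B4–B5, B5–B6, B6–B7, B7–B8, B8–B9, B9–B10, B10–B11, B11–B12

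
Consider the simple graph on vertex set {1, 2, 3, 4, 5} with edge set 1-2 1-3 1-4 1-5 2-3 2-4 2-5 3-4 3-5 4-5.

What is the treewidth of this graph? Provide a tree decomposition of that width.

Treewidth 4.
One such decomposition:
Bags: B1 = {1, 2, 3, 4, 5}
Tree: (single bag)

A single bag containing all 5 vertices is trivially a valid decomposition of width 4. Conversely, {1, 2, 3, 4, 5} is a clique of size 5, and the vertices of any clique must share a bag in every tree decomposition; so some bag has ≥ 5 vertices and tw(G) ≥ 4. Hence tw(G) = 4 exactly.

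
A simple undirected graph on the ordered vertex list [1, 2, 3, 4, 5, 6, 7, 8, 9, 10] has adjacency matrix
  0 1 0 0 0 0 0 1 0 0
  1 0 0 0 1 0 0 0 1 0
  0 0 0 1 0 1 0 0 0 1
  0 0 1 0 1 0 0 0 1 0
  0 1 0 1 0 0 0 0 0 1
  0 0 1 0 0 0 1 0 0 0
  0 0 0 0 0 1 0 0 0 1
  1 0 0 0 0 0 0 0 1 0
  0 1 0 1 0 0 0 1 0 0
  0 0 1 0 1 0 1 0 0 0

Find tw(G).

A width-2 tree decomposition is:
Bags: B1 = {1, 2, 8}  B2 = {2, 8, 9}  B3 = {2, 5, 9}  B4 = {4, 5, 9}  B5 = {4, 5, 10}  B6 = {3, 4, 10}  B7 = {3, 7, 10}  B8 = {3, 6, 7}
Tree: B1–B2, B2–B3, B3–B4, B4–B5, B5–B6, B6–B7, B7–B8
Each bag holds 3 vertices, so the decomposition has width 2, which upper-bounds the treewidth. For the lower bound, G contains the cycle 1–8–9–2–1, so G is not a forest; only forests have treewidth ≤ 1, hence tw(G) ≥ 2. The upper and lower bounds meet at 2, so that is the treewidth.

2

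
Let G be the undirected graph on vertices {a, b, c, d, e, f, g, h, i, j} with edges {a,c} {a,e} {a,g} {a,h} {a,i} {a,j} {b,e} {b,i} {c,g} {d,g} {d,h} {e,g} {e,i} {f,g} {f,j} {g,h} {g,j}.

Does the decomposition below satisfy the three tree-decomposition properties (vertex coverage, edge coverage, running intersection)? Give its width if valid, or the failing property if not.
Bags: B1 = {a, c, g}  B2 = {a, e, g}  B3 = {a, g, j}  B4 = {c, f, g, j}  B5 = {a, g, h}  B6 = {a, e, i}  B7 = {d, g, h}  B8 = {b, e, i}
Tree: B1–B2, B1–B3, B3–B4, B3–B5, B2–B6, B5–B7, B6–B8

No — bags containing vertex c are not connected in the tree.

A tree decomposition must satisfy three properties: every vertex lies in some bag; for every edge, both endpoints lie together in some bag; and for every vertex, the bags containing it form a connected subtree. Here bags containing vertex c are not connected in the tree, so the decomposition is invalid.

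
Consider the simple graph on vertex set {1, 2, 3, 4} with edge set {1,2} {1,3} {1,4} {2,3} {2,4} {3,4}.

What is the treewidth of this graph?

A width-3 tree decomposition is:
Bags: B1 = {1, 2, 3, 4}
Tree: (single bag)
A single bag containing all 4 vertices is trivially a valid decomposition of width 3. For the lower bound, the 4 vertices {1, 2, 3, 4} are pairwise adjacent, and any tree decomposition puts a clique entirely inside one bag — forcing width ≥ 3. Combining the bounds, tw(G) = 3.

3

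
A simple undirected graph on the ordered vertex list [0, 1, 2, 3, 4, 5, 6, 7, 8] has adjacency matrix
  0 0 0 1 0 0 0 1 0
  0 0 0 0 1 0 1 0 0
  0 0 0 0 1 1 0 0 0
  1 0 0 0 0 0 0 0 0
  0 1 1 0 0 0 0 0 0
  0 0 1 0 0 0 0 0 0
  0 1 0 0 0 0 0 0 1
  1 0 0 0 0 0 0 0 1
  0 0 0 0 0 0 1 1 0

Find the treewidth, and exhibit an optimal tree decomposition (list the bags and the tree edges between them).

Every bag has size at most 2, so the width is 2 − 1 = 1 and tw(G) ≤ 1. G has an edge, so its treewidth is at least 1. Hence tw(G) = 1 exactly.

Treewidth 1.
Bags: B1 = {2, 5}  B2 = {2, 4}  B3 = {1, 4}  B4 = {1, 6}  B5 = {6, 8}  B6 = {7, 8}  B7 = {0, 7}  B8 = {0, 3}
Tree: B1–B2, B2–B3, B3–B4, B4–B5, B5–B6, B6–B7, B7–B8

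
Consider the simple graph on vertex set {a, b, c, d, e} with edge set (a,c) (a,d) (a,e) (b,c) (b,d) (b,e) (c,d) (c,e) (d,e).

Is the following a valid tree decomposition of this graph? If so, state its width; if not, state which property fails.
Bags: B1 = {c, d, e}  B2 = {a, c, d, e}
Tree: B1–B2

No — vertex b appears in no bag.

A tree decomposition must satisfy three properties: every vertex lies in some bag; for every edge, both endpoints lie together in some bag; and for every vertex, the bags containing it form a connected subtree. Here vertex b appears in no bag, so the decomposition is invalid.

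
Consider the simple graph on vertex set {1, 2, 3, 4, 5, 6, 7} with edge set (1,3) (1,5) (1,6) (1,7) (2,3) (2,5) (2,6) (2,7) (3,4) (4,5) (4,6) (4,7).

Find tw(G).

A width-3 tree decomposition is:
Bags: B1 = {1, 2, 4, 7}  B2 = {1, 2, 3, 4}  B3 = {1, 2, 4, 5}  B4 = {1, 2, 4, 6}
Tree: B1–B2, B2–B3, B3–B4
Every bag has size at most 4, so the width is 4 − 1 = 3 and tw(G) ≤ 3. For the lower bound: the 4 vertex sets {2,7}, {3,4}, {1}, {5} are disjoint, each induces a connected subgraph, and every pair is joined by at least one edge of G. Contracting each set to a single vertex therefore yields K_{4} as a minor, and since treewidth is minor-monotone, tw(G) ≥ tw(K_{4}) = 3. Hence tw(G) = 3 exactly.

3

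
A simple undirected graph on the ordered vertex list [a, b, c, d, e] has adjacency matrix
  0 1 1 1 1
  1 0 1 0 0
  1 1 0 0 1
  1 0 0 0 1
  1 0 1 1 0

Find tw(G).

2

A width-2 tree decomposition is:
Bags: B1 = {a, d, e}  B2 = {a, c, e}  B3 = {a, b, c}
Tree: B1–B2, B2–B3
The largest bag has 3 vertices, giving width 2; this decomposition certifies tw(G) ≤ 2. For the lower bound, the 3 vertices {a, d, e} are pairwise adjacent, and any tree decomposition puts a clique entirely inside one bag — forcing width ≥ 2. Hence tw(G) = 2 exactly.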